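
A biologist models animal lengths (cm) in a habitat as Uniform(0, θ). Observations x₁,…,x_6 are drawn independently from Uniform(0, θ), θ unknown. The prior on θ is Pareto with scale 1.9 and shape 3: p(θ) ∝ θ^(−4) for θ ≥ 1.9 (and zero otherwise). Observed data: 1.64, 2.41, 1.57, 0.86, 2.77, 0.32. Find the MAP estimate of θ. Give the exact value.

The Uniform(0, θ) likelihood is θ^(−n) for θ ≥ max(xᵢ), zero otherwise. Here max(xᵢ) = 2.77.
Posterior ∝ θ^(−4) · θ^(−6) = θ^(−10) on θ ≥ max(1.9, 2.77) = 2.77.
This density is strictly decreasing in θ, so the posterior mode lies at the lower boundary of the support.

θ̂_MAP = 2.77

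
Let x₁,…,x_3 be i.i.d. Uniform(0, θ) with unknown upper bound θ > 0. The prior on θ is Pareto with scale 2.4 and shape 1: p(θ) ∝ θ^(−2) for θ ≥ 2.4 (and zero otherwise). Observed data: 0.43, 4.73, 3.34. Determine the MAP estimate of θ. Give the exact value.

θ̂_MAP = 4.73

The Uniform(0, θ) likelihood is θ^(−n) for θ ≥ max(xᵢ), zero otherwise. Here max(xᵢ) = 4.73.
Posterior ∝ θ^(−2) · θ^(−3) = θ^(−5) on θ ≥ max(2.4, 4.73) = 4.73.
This density is strictly decreasing in θ, so the posterior mode lies at the lower boundary of the support.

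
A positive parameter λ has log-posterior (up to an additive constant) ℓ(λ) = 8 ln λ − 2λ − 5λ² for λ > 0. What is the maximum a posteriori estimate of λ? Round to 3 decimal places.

ℓ'(λ) = 8/λ − 2 − 10λ. Setting this to zero and multiplying by λ: 10λ² + 2λ − 8 = 0.
λ = (−2 + √(2² + 4·10·8)) / (2·10) = (−2 + √324) / 20 = (−2 + 18)/20 = 4/5.
ℓ''(λ) = −8/λ² − 10 < 0, confirming a maximum.

λ̂_MAP = 0.800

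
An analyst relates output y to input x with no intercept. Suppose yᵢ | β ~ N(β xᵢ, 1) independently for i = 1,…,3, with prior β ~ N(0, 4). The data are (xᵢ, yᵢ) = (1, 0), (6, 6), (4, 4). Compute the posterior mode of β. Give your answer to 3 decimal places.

log p(β | y) = −Σ(yᵢ − βxᵢ)²/(2·1) − β²/(2·4) + const.
Setting the derivative to zero: Σxᵢ(yᵢ − βxᵢ)/1 − β/4 = 0, so β = Σxᵢyᵢ / (Σxᵢ² + σ²/τ²).
Σxᵢyᵢ = 1·0 + 6·6 + 4·4 = 52; Σxᵢ² = 53; σ²/τ² = 0.25.
β̂_MAP = 52 / (53 + 0.25) = 52/53.25 ≈ 0.977.

β̂_MAP = 0.977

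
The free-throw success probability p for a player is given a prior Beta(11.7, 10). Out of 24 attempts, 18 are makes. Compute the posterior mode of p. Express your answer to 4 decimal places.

Prior: Beta(11.7, 10).
Data: 18 successes in 24 trials. The binomial likelihood contributes p^18(1−p)^6, so the posterior is Beta(11.7+18, 10+6) = Beta(29.7, 16).
For Beta(a, b) with a, b > 1 the mode is (a−1)/(a+b−2) = 28.7/43.7 ≈ 0.6568.

p̂_MAP = 0.6568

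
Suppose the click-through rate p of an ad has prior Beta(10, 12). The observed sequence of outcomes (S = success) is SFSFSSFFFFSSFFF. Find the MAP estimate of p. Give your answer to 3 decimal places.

p̂_MAP = 0.429

Prior: Beta(10, 12).
Data: 6 successes in 15 trials (from the sequence). The binomial likelihood contributes p^6(1−p)^9, so the posterior is Beta(10+6, 12+9) = Beta(16, 21).
For Beta(a, b) with a, b > 1 the mode is (a−1)/(a+b−2) = 15/35 ≈ 0.429.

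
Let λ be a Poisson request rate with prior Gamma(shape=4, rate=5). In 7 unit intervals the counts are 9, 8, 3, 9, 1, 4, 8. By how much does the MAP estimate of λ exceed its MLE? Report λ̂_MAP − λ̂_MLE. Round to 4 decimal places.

MAP − MLE = -2.2500

Σxᵢ = 42. Posterior is Gamma(46, 12); MAP = (46−1)/12 = 45/12 ≈ 3.75000.
MLE = x̄ = 42/7 ≈ 6.00000.
Difference = 45/12 − 42/7 = -9/4 ≈ -2.2500.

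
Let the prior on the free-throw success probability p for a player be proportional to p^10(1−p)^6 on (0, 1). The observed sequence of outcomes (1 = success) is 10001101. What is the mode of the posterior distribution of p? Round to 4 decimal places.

p̂_MAP = 0.5833

The prior density ∝ p^10(1−p)^6 is the kernel of Beta(11, 7).
Data: 4 successes in 8 trials (from the sequence). The binomial likelihood contributes p^4(1−p)^4, so the posterior is Beta(11+4, 7+4) = Beta(15, 11).
For Beta(a, b) with a, b > 1 the mode is (a−1)/(a+b−2) = 14/24 ≈ 0.5833.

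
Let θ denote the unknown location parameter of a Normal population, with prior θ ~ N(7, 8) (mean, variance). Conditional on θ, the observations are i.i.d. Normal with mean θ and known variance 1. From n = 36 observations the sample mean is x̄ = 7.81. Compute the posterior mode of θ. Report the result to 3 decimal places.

θ̂_MAP = 7.807

n = 36, x̄ = 7.81.
For a Normal prior and Normal likelihood with known variance, the posterior is Normal; its mode equals its mean, the precision-weighted average.
Prior precision 1/σ₀² = 1/8 = 0.125; data precision n/σ² = 36/1 = 36.
θ̂ = (0.125·7 + 36·7.81) / (0.125 + 36) = 282.035/36.125 = 56407/7225 ≈ 7.807.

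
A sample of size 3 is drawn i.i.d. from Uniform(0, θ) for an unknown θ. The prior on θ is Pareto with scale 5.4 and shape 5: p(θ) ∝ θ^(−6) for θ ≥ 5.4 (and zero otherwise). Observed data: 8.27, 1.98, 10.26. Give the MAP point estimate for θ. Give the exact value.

θ̂_MAP = 10.26

The Uniform(0, θ) likelihood is θ^(−n) for θ ≥ max(xᵢ), zero otherwise. Here max(xᵢ) = 10.26.
Posterior ∝ θ^(−6) · θ^(−3) = θ^(−9) on θ ≥ max(5.4, 10.26) = 10.26.
This density is strictly decreasing in θ, so the posterior mode lies at the lower boundary of the support.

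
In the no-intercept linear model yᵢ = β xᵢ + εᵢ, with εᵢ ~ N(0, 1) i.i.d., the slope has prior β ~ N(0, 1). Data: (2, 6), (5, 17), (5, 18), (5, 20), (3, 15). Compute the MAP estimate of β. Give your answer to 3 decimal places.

β̂_MAP = 3.730

log p(β | y) = −Σ(yᵢ − βxᵢ)²/(2·1) − β²/(2·1) + const.
Setting the derivative to zero: Σxᵢ(yᵢ − βxᵢ)/1 − β/1 = 0, so β = Σxᵢyᵢ / (Σxᵢ² + σ²/τ²).
Σxᵢyᵢ = 2·6 + 5·17 + 5·18 + 5·20 + 3·15 = 332; Σxᵢ² = 88; σ²/τ² = 1.
β̂_MAP = 332 / (88 + 1) = 332/89 ≈ 3.730.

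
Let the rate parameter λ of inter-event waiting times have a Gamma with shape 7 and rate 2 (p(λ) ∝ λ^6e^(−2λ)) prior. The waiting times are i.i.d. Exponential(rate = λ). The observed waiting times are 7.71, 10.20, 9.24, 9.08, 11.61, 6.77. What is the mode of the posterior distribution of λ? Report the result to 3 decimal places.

The Exponential(rate=λ) likelihood is ∝ λ^n e^(−λΣtᵢ). Here n = 6 and Σtᵢ = 7.71 + 10.20 + 9.24 + 9.08 + 11.61 + 6.77 = 54.61.
Posterior ∝ λ^6e^(−2λ) · λ^6e^(−54.61λ) = λ^12e^(−56.61λ), i.e. Gamma(13, 56.61).
Mode = (a−1)/b = 12/56.61 ≈ 0.212.

λ̂_MAP = 0.212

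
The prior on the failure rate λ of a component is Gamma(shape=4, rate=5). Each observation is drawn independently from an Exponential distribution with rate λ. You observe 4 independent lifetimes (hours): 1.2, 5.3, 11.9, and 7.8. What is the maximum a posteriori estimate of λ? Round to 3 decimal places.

The Exponential(rate=λ) likelihood is ∝ λ^n e^(−λΣtᵢ). Here n = 4 and Σtᵢ = 1.2 + 5.3 + 11.9 + 7.8 = 26.2.
Posterior ∝ λ^3e^(−5λ) · λ^4e^(−26.2λ) = λ^7e^(−31.2λ), i.e. Gamma(8, 31.2).
Mode = (a−1)/b = 7/31.2 ≈ 0.224.

λ̂_MAP = 0.224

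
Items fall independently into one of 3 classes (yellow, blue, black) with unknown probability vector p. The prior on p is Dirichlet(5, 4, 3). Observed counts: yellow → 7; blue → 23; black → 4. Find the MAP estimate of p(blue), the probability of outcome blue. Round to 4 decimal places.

The posterior is Dirichlet(αᵢ + nᵢ) = Dirichlet(12, 27, 7).
For a Dirichlet(a₁,…,a_K) with all aᵢ > 1, the mode has j-th component (aⱼ − 1)/(Σaᵢ − K).
Here Σaᵢ = 46 and K = 3, so p(blue) = (27 − 1)/(46 − 3) = 26/43 ≈ 0.6047.

MAP estimate of p(blue) = 0.6047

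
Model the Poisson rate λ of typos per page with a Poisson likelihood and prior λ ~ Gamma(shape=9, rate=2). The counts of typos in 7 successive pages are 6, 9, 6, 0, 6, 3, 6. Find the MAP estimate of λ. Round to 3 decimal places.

Σxᵢ = 6+9+6+0+6+3+6 = 36, with n = 7.
Posterior ∝ λ^8e^(−2λ) · λ^36e^(−7λ) = λ^44e^(−9λ), i.e. Gamma(shape=45, rate=9).
The mode of a Gamma(a, b) with a ≥ 1 (shape–rate) is (a−1)/b = 44/9 ≈ 4.889.

λ̂_MAP = 4.889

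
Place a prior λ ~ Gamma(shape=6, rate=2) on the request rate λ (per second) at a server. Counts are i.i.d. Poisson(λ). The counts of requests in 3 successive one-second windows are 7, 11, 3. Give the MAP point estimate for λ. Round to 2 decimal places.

Σxᵢ = 7+11+3 = 21, with n = 3.
Posterior ∝ λ^5e^(−2λ) · λ^21e^(−3λ) = λ^26e^(−5λ), i.e. Gamma(shape=27, rate=5).
The mode of a Gamma(a, b) with a ≥ 1 (shape–rate) is (a−1)/b = 26/5 ≈ 5.20.

λ̂_MAP = 5.20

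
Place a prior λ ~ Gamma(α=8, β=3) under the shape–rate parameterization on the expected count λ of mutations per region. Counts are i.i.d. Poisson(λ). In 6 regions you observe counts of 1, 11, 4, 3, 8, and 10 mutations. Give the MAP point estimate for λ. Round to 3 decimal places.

Σxᵢ = 1+11+4+3+8+10 = 37, with n = 6.
Posterior ∝ λ^7e^(−3λ) · λ^37e^(−6λ) = λ^44e^(−9λ), i.e. Gamma(shape=45, rate=9).
The mode of a Gamma(a, b) with a ≥ 1 (shape–rate) is (a−1)/b = 44/9 ≈ 4.889.

λ̂_MAP = 4.889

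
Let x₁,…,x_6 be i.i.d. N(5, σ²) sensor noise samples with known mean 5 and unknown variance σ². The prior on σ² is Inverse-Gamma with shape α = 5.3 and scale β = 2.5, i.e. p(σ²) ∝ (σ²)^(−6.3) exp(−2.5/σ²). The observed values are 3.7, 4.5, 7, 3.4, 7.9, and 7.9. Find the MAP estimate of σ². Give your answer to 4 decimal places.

Sum of squared deviations about the known mean: SS = (3.7−5)² + (4.5−5)² + (7−5)² + (3.4−5)² + (7.9−5)² + (7.9−5)² = 25.32.
The Normal likelihood contributes (σ²)^(−n/2) exp(−SS/(2σ²)), so the posterior is Inverse-Gamma(α + n/2, β + SS/2) = Inverse-Gamma(8.3, 15.16).
The mode of Inverse-Gamma(a, b) is b/(a+1) = 15.16/9.3 ≈ 1.6301.

σ̂²_MAP = 1.6301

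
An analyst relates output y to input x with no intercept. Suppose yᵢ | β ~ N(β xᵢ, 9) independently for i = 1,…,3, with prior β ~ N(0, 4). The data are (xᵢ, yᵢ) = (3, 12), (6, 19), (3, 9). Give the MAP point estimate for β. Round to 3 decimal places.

log p(β | y) = −Σ(yᵢ − βxᵢ)²/(2·9) − β²/(2·4) + const.
Setting the derivative to zero: Σxᵢ(yᵢ − βxᵢ)/9 − β/4 = 0, so β = Σxᵢyᵢ / (Σxᵢ² + σ²/τ²).
Σxᵢyᵢ = 3·12 + 6·19 + 3·9 = 177; Σxᵢ² = 54; σ²/τ² = 2.25.
β̂_MAP = 177 / (54 + 2.25) = 177/56.25 ≈ 3.147.

β̂_MAP = 3.147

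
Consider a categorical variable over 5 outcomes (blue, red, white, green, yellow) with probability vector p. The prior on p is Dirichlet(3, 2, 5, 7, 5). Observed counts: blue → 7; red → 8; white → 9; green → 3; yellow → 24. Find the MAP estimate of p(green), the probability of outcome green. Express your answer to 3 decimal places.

MAP estimate of p(green) = 0.132

The posterior is Dirichlet(αᵢ + nᵢ) = Dirichlet(10, 10, 14, 10, 29).
For a Dirichlet(a₁,…,a_K) with all aᵢ > 1, the mode has j-th component (aⱼ − 1)/(Σaᵢ − K).
Here Σaᵢ = 73 and K = 5, so p(green) = (10 − 1)/(73 − 5) = 9/68 ≈ 0.132.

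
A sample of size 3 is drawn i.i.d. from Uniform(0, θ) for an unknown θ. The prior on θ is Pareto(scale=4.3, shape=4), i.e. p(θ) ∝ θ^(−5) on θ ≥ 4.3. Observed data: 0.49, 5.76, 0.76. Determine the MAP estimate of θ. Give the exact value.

θ̂_MAP = 5.76

The Uniform(0, θ) likelihood is θ^(−n) for θ ≥ max(xᵢ), zero otherwise. Here max(xᵢ) = 5.76.
Posterior ∝ θ^(−5) · θ^(−3) = θ^(−8) on θ ≥ max(4.3, 5.76) = 5.76.
This density is strictly decreasing in θ, so the posterior mode lies at the lower boundary of the support.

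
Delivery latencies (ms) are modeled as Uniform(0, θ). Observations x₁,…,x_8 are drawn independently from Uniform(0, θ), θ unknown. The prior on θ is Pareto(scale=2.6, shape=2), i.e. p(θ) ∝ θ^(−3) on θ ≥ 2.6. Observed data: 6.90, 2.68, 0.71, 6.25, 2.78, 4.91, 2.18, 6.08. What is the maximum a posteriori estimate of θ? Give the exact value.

The Uniform(0, θ) likelihood is θ^(−n) for θ ≥ max(xᵢ), zero otherwise. Here max(xᵢ) = 6.90.
Posterior ∝ θ^(−3) · θ^(−8) = θ^(−11) on θ ≥ max(2.6, 6.90) = 6.90.
This density is strictly decreasing in θ, so the posterior mode lies at the lower boundary of the support.

θ̂_MAP = 6.90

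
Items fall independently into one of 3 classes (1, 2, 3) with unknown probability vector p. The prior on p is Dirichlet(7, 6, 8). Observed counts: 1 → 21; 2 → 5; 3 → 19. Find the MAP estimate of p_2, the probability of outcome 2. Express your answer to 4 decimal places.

The posterior is Dirichlet(αᵢ + nᵢ) = Dirichlet(28, 11, 27).
For a Dirichlet(a₁,…,a_K) with all aᵢ > 1, the mode has j-th component (aⱼ − 1)/(Σaᵢ − K).
Here Σaᵢ = 66 and K = 3, so p_2 = (11 − 1)/(66 − 3) = 10/63 ≈ 0.1587.

MAP estimate: 0.1587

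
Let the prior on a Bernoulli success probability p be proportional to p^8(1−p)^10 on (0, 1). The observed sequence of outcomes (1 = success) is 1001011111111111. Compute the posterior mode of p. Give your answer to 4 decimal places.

p̂_MAP = 0.6176

The prior density ∝ p^8(1−p)^10 is the kernel of Beta(9, 11).
Data: 13 successes in 16 trials (from the sequence). The binomial likelihood contributes p^13(1−p)^3, so the posterior is Beta(9+13, 11+3) = Beta(22, 14).
For Beta(a, b) with a, b > 1 the mode is (a−1)/(a+b−2) = 21/34 ≈ 0.6176.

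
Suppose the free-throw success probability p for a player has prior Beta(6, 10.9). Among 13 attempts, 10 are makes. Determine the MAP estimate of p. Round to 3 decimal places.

p̂_MAP = 0.538

Prior: Beta(6, 10.9).
Data: 10 successes in 13 trials. The binomial likelihood contributes p^10(1−p)^3, so the posterior is Beta(6+10, 10.9+3) = Beta(16, 13.9).
For Beta(a, b) with a, b > 1 the mode is (a−1)/(a+b−2) = 15/27.9 ≈ 0.538.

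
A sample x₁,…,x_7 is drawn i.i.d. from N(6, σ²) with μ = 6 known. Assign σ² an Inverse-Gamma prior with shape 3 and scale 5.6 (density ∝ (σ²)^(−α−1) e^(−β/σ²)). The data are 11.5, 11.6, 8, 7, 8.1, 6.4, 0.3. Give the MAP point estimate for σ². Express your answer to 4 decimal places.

σ̂²_MAP = 7.6580

Sum of squared deviations about the known mean: SS = (11.5−6)² + (11.6−6)² + (8−6)² + (7−6)² + (8.1−6)² + (6.4−6)² + (0.3−6)² = 103.67.
The Normal likelihood contributes (σ²)^(−n/2) exp(−SS/(2σ²)), so the posterior is Inverse-Gamma(α + n/2, β + SS/2) = Inverse-Gamma(6.5, 57.435).
The mode of Inverse-Gamma(a, b) is b/(a+1) = 57.435/7.5 ≈ 7.6580.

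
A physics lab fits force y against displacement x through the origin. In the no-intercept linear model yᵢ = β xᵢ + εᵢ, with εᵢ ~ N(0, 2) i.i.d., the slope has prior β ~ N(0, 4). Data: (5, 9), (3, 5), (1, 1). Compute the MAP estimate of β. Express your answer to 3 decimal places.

log p(β | y) = −Σ(yᵢ − βxᵢ)²/(2·2) − β²/(2·4) + const.
Setting the derivative to zero: Σxᵢ(yᵢ − βxᵢ)/2 − β/4 = 0, so β = Σxᵢyᵢ / (Σxᵢ² + σ²/τ²).
Σxᵢyᵢ = 5·9 + 3·5 + 1·1 = 61; Σxᵢ² = 35; σ²/τ² = 0.5.
β̂_MAP = 61 / (35 + 0.5) = 61/35.5 ≈ 1.718.

β̂_MAP = 1.718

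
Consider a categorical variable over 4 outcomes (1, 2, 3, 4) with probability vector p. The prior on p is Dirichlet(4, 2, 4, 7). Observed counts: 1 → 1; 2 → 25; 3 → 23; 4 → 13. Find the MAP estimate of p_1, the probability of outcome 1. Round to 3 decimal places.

MAP estimate: 0.053

The posterior is Dirichlet(αᵢ + nᵢ) = Dirichlet(5, 27, 27, 20).
For a Dirichlet(a₁,…,a_K) with all aᵢ > 1, the mode has j-th component (aⱼ − 1)/(Σaᵢ − K).
Here Σaᵢ = 79 and K = 4, so p_1 = (5 − 1)/(79 − 4) = 4/75 ≈ 0.053.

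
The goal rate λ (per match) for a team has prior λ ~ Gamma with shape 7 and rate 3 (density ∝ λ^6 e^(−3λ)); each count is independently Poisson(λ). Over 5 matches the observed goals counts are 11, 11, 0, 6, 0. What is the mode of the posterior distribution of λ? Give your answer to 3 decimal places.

λ̂_MAP = 4.250

Σxᵢ = 11+11+0+6+0 = 28, with n = 5.
Posterior ∝ λ^6e^(−3λ) · λ^28e^(−5λ) = λ^34e^(−8λ), i.e. Gamma(shape=35, rate=8).
The mode of a Gamma(a, b) with a ≥ 1 (shape–rate) is (a−1)/b = 34/8 ≈ 4.250.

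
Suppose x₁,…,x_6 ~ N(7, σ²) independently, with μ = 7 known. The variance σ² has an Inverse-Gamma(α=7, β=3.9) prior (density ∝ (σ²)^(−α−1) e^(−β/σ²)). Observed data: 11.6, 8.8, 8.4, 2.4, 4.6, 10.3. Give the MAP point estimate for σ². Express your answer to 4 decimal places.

σ̂²_MAP = 3.2714

Sum of squared deviations about the known mean: SS = (11.6−7)² + (8.8−7)² + (8.4−7)² + (2.4−7)² + (4.6−7)² + (10.3−7)² = 64.17.
The Normal likelihood contributes (σ²)^(−n/2) exp(−SS/(2σ²)), so the posterior is Inverse-Gamma(α + n/2, β + SS/2) = Inverse-Gamma(10, 35.985).
The mode of Inverse-Gamma(a, b) is b/(a+1) = 35.985/11 ≈ 3.2714.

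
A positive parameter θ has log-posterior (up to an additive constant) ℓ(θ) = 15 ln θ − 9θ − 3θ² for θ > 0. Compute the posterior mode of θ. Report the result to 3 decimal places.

ℓ'(θ) = 15/θ − 9 − 6θ. Setting this to zero and multiplying by θ: 6θ² + 9θ − 15 = 0.
θ = (−9 + √(9² + 4·6·15)) / (2·6) = (−9 + √441) / 12 = (−9 + 21)/12 = 1.
ℓ''(θ) = −15/θ² − 6 < 0, confirming a maximum.

θ̂_MAP = 1.000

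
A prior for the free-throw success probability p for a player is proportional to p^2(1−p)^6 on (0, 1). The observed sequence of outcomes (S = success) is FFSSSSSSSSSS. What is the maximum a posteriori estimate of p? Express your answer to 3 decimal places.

p̂_MAP = 0.600

The prior density ∝ p^2(1−p)^6 is the kernel of Beta(3, 7).
Data: 10 successes in 12 trials (from the sequence). The binomial likelihood contributes p^10(1−p)^2, so the posterior is Beta(3+10, 7+2) = Beta(13, 9).
For Beta(a, b) with a, b > 1 the mode is (a−1)/(a+b−2) = 12/20 ≈ 0.600.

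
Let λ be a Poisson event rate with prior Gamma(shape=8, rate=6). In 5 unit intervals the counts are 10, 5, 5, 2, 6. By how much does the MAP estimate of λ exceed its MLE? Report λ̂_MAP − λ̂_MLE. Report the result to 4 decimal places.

Σxᵢ = 28. Posterior is Gamma(36, 11); MAP = (36−1)/11 = 35/11 ≈ 3.18182.
MLE = x̄ = 28/5 ≈ 5.60000.
Difference = 35/11 − 28/5 = -133/55 ≈ -2.4182.

MAP − MLE = -2.4182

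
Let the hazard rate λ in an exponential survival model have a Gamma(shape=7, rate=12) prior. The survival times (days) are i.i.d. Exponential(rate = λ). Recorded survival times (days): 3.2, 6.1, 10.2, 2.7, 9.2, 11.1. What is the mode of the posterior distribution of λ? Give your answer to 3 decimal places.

The Exponential(rate=λ) likelihood is ∝ λ^n e^(−λΣtᵢ). Here n = 6 and Σtᵢ = 3.2 + 6.1 + 10.2 + 2.7 + 9.2 + 11.1 = 42.5.
Posterior ∝ λ^6e^(−12λ) · λ^6e^(−42.5λ) = λ^12e^(−54.5λ), i.e. Gamma(13, 54.5).
Mode = (a−1)/b = 12/54.5 ≈ 0.220.

λ̂_MAP = 0.220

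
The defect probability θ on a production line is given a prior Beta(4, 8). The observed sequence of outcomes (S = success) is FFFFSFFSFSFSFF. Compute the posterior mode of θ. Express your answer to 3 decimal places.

θ̂_MAP = 0.292

Prior: Beta(4, 8).
Data: 4 successes in 14 trials (from the sequence). The binomial likelihood contributes θ^4(1−θ)^10, so the posterior is Beta(4+4, 8+10) = Beta(8, 18).
For Beta(a, b) with a, b > 1 the mode is (a−1)/(a+b−2) = 7/24 ≈ 0.292.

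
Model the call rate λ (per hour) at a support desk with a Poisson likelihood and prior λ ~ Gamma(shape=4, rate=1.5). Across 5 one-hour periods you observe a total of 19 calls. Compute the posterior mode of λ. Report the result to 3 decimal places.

λ̂_MAP = 3.385

Σxᵢ = 19, n = 5.
Posterior ∝ λ^3e^(−1.5λ) · λ^19e^(−5λ) = λ^22e^(−6.5λ), i.e. Gamma(shape=23, rate=6.5).
The mode of a Gamma(a, b) with a ≥ 1 (shape–rate) is (a−1)/b = 22/6.5 ≈ 3.385.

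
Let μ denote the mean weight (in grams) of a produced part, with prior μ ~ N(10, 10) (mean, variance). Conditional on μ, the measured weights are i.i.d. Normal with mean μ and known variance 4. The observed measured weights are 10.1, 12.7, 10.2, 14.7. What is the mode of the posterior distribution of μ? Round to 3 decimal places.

n = 4; x̄ = (10.1 + 12.7 + 10.2 + 14.7)/4 = 47.7/4 = 11.925.
For a Normal prior and Normal likelihood with known variance, the posterior is Normal; its mode equals its mean, the precision-weighted average.
Prior precision 1/σ₀² = 1/10 = 0.1; data precision n/σ² = 4/4 = 1.
μ̂ = (0.1·10 + 1·11.925) / (0.1 + 1) = 12.925/1.1 = 11.750.

μ̂_MAP = 11.750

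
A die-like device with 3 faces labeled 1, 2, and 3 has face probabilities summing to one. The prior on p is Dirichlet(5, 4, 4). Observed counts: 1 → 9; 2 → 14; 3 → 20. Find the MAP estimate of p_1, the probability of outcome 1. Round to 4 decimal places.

The posterior is Dirichlet(αᵢ + nᵢ) = Dirichlet(14, 18, 24).
For a Dirichlet(a₁,…,a_K) with all aᵢ > 1, the mode has j-th component (aⱼ − 1)/(Σaᵢ − K).
Here Σaᵢ = 56 and K = 3, so p_1 = (14 − 1)/(56 − 3) = 13/53 ≈ 0.2453.

MAP estimate: 0.2453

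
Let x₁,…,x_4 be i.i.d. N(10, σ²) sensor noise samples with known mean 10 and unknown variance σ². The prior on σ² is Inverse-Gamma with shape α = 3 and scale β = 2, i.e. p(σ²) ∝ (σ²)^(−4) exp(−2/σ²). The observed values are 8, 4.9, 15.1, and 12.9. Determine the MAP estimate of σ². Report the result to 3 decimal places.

Sum of squared deviations about the known mean: SS = (8−10)² + (4.9−10)² + (15.1−10)² + (12.9−10)² = 64.43.
The Normal likelihood contributes (σ²)^(−n/2) exp(−SS/(2σ²)), so the posterior is Inverse-Gamma(α + n/2, β + SS/2) = Inverse-Gamma(5, 34.215).
The mode of Inverse-Gamma(a, b) is b/(a+1) = 34.215/6 ≈ 5.703.

σ̂²_MAP = 5.703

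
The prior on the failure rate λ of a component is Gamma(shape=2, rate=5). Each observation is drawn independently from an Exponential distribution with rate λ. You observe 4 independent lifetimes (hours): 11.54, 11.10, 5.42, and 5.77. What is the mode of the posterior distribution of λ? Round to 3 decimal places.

The Exponential(rate=λ) likelihood is ∝ λ^n e^(−λΣtᵢ). Here n = 4 and Σtᵢ = 11.54 + 11.10 + 5.42 + 5.77 = 33.83.
Posterior ∝ λe^(−5λ) · λ^4e^(−33.83λ) = λ^5e^(−38.83λ), i.e. Gamma(6, 38.83).
Mode = (a−1)/b = 5/38.83 ≈ 0.129.

λ̂_MAP = 0.129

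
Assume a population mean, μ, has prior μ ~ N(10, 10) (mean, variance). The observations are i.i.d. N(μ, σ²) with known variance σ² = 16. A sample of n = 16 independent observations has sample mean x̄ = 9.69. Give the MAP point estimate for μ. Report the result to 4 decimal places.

n = 16, x̄ = 9.69.
For a Normal prior and Normal likelihood with known variance, the posterior is Normal; its mode equals its mean, the precision-weighted average.
Prior precision 1/σ₀² = 1/10 = 0.1; data precision n/σ² = 16/16 = 1.
μ̂ = (0.1·10 + 1·9.69) / (0.1 + 1) = 10.69/1.1 = 1069/110 ≈ 9.7182.

μ̂_MAP = 9.7182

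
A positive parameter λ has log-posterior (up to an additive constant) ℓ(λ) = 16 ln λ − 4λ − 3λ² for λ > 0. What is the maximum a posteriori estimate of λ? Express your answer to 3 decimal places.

λ̂_MAP = 1.333

ℓ'(λ) = 16/λ − 4 − 6λ. Setting this to zero and multiplying by λ: 6λ² + 4λ − 16 = 0.
λ = (−4 + √(4² + 4·6·16)) / (2·6) = (−4 + √400) / 12 = (−4 + 20)/12 = 4/3.
ℓ''(λ) = −16/λ² − 6 < 0, confirming a maximum.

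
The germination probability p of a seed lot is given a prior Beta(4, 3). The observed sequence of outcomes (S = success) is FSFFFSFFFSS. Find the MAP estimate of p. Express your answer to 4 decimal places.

p̂_MAP = 0.4375

Prior: Beta(4, 3).
Data: 4 successes in 11 trials (from the sequence). The binomial likelihood contributes p^4(1−p)^7, so the posterior is Beta(4+4, 3+7) = Beta(8, 10).
For Beta(a, b) with a, b > 1 the mode is (a−1)/(a+b−2) = 7/16 ≈ 0.4375.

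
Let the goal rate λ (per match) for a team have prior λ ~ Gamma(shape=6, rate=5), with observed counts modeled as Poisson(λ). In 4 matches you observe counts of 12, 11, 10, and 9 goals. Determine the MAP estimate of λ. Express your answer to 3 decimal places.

Σxᵢ = 12+11+10+9 = 42, with n = 4.
Posterior ∝ λ^5e^(−5λ) · λ^42e^(−4λ) = λ^47e^(−9λ), i.e. Gamma(shape=48, rate=9).
The mode of a Gamma(a, b) with a ≥ 1 (shape–rate) is (a−1)/b = 47/9 ≈ 5.222.

λ̂_MAP = 5.222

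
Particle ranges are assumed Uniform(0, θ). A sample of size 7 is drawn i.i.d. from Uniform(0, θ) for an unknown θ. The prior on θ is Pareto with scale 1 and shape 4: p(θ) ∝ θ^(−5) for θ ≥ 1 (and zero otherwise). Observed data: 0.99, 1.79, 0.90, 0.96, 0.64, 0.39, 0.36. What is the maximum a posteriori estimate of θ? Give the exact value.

The Uniform(0, θ) likelihood is θ^(−n) for θ ≥ max(xᵢ), zero otherwise. Here max(xᵢ) = 1.79.
Posterior ∝ θ^(−5) · θ^(−7) = θ^(−12) on θ ≥ max(1, 1.79) = 1.79.
This density is strictly decreasing in θ, so the posterior mode lies at the lower boundary of the support.

θ̂_MAP = 1.79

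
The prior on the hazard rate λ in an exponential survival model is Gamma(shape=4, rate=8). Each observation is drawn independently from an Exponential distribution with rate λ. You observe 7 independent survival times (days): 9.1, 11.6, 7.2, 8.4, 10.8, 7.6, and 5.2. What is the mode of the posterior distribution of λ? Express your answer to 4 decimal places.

The Exponential(rate=λ) likelihood is ∝ λ^n e^(−λΣtᵢ). Here n = 7 and Σtᵢ = 9.1 + 11.6 + 7.2 + 8.4 + 10.8 + 7.6 + 5.2 = 59.9.
Posterior ∝ λ^3e^(−8λ) · λ^7e^(−59.9λ) = λ^10e^(−67.9λ), i.e. Gamma(11, 67.9).
Mode = (a−1)/b = 10/67.9 ≈ 0.1473.

λ̂_MAP = 0.1473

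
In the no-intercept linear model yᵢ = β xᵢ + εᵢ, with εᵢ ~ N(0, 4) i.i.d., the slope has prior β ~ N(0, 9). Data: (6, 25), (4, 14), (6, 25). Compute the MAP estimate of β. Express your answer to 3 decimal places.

log p(β | y) = −Σ(yᵢ − βxᵢ)²/(2·4) − β²/(2·9) + const.
Setting the derivative to zero: Σxᵢ(yᵢ − βxᵢ)/4 − β/9 = 0, so β = Σxᵢyᵢ / (Σxᵢ² + σ²/τ²).
Σxᵢyᵢ = 6·25 + 4·14 + 6·25 = 356; Σxᵢ² = 88; σ²/τ² = 4/9.
β̂_MAP = 356 / (88 + 4/9) = 356/(796/9) = 801/199 ≈ 4.025.

β̂_MAP = 4.025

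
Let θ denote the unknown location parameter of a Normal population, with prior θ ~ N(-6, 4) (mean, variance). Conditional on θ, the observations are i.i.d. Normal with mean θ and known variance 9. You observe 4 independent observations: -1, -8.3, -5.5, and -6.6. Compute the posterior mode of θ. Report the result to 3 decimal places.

n = 4; x̄ = ((-1) + (-8.3) + (-5.5) + (-6.6))/4 = -21.4/4 = -5.35.
For a Normal prior and Normal likelihood with known variance, the posterior is Normal; its mode equals its mean, the precision-weighted average.
Prior precision 1/σ₀² = 1/4 = 0.25; data precision n/σ² = 4/9.
θ̂ = (0.25·(-6) + (4/9)·(-5.35)) / (0.25 + 4/9) = (-349/90)/(25/36) = -5.584.

θ̂_MAP = -5.584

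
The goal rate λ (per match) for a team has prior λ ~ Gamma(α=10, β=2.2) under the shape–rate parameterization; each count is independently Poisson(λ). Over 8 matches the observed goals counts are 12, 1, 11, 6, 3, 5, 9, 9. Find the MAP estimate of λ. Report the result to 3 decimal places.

Σxᵢ = 12+1+11+6+3+5+9+9 = 56, with n = 8.
Posterior ∝ λ^9e^(−2.2λ) · λ^56e^(−8λ) = λ^65e^(−10.2λ), i.e. Gamma(shape=66, rate=10.2).
The mode of a Gamma(a, b) with a ≥ 1 (shape–rate) is (a−1)/b = 65/10.2 ≈ 6.373.

λ̂_MAP = 6.373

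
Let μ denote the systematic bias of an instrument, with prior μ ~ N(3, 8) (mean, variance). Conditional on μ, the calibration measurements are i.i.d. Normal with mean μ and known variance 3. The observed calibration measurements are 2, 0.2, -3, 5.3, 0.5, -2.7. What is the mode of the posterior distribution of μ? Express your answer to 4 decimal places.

n = 6; x̄ = (2 + 0.2 + (-3) + 5.3 + 0.5 + (-2.7))/6 = 2.3/6 = 23/60 ≈ 0.3833.
For a Normal prior and Normal likelihood with known variance, the posterior is Normal; its mode equals its mean, the precision-weighted average.
Prior precision 1/σ₀² = 1/8 = 0.125; data precision n/σ² = 6/3 = 2.
μ̂ = (0.125·3 + 2·(23/60)) / (0.125 + 2) = (137/120)/2.125 = 137/255 ≈ 0.5373.

μ̂_MAP = 0.5373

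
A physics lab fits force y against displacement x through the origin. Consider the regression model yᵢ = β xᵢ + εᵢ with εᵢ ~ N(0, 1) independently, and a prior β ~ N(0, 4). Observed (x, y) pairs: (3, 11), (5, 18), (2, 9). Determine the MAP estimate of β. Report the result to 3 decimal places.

log p(β | y) = −Σ(yᵢ − βxᵢ)²/(2·1) − β²/(2·4) + const.
Setting the derivative to zero: Σxᵢ(yᵢ − βxᵢ)/1 − β/4 = 0, so β = Σxᵢyᵢ / (Σxᵢ² + σ²/τ²).
Σxᵢyᵢ = 3·11 + 5·18 + 2·9 = 141; Σxᵢ² = 38; σ²/τ² = 0.25.
β̂_MAP = 141 / (38 + 0.25) = 141/38.25 ≈ 3.686.

β̂_MAP = 3.686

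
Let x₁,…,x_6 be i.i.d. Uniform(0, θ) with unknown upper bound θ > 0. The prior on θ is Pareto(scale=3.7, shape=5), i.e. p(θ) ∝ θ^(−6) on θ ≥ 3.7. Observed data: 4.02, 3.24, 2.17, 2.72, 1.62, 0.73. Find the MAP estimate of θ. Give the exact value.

The Uniform(0, θ) likelihood is θ^(−n) for θ ≥ max(xᵢ), zero otherwise. Here max(xᵢ) = 4.02.
Posterior ∝ θ^(−6) · θ^(−6) = θ^(−12) on θ ≥ max(3.7, 4.02) = 4.02.
This density is strictly decreasing in θ, so the posterior mode lies at the lower boundary of the support.

θ̂_MAP = 4.02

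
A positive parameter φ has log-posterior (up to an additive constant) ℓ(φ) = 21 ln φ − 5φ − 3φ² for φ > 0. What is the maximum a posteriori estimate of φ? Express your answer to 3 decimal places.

φ̂_MAP = 1.500

ℓ'(φ) = 21/φ − 5 − 6φ. Setting this to zero and multiplying by φ: 6φ² + 5φ − 21 = 0.
φ = (−5 + √(5² + 4·6·21)) / (2·6) = (−5 + √529) / 12 = (−5 + 23)/12 = 3/2.
ℓ''(φ) = −21/φ² − 6 < 0, confirming a maximum.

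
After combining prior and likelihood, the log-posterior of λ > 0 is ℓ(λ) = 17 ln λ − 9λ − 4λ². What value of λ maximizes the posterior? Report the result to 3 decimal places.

ℓ'(λ) = 17/λ − 9 − 8λ. Setting this to zero and multiplying by λ: 8λ² + 9λ − 17 = 0.
λ = (−9 + √(9² + 4·8·17)) / (2·8) = (−9 + √625) / 16 = (−9 + 25)/16 = 1.
ℓ''(λ) = −17/λ² − 8 < 0, confirming a maximum.

λ̂_MAP = 1.000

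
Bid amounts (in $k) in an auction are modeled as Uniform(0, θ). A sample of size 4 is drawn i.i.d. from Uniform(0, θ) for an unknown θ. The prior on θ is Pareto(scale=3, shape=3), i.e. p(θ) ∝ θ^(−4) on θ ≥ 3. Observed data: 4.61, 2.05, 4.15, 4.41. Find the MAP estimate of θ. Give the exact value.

The Uniform(0, θ) likelihood is θ^(−n) for θ ≥ max(xᵢ), zero otherwise. Here max(xᵢ) = 4.61.
Posterior ∝ θ^(−4) · θ^(−4) = θ^(−8) on θ ≥ max(3, 4.61) = 4.61.
This density is strictly decreasing in θ, so the posterior mode lies at the lower boundary of the support.

θ̂_MAP = 4.61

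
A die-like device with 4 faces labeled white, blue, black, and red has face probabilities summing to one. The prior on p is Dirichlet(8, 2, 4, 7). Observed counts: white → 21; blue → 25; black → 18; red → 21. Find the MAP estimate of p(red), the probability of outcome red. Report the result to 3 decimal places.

The posterior is Dirichlet(αᵢ + nᵢ) = Dirichlet(29, 27, 22, 28).
For a Dirichlet(a₁,…,a_K) with all aᵢ > 1, the mode has j-th component (aⱼ − 1)/(Σaᵢ − K).
Here Σaᵢ = 106 and K = 4, so p(red) = (28 − 1)/(106 − 4) = 27/102 ≈ 0.265.

MAP estimate of p(red) = 0.265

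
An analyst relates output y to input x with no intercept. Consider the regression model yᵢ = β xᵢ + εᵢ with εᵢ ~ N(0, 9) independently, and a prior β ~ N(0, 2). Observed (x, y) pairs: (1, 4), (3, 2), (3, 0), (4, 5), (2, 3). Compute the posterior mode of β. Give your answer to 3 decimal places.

log p(β | y) = −Σ(yᵢ − βxᵢ)²/(2·9) − β²/(2·2) + const.
Setting the derivative to zero: Σxᵢ(yᵢ − βxᵢ)/9 − β/2 = 0, so β = Σxᵢyᵢ / (Σxᵢ² + σ²/τ²).
Σxᵢyᵢ = 1·4 + 3·2 + 3·0 + 4·5 + 2·3 = 36; Σxᵢ² = 39; σ²/τ² = 4.5.
β̂_MAP = 36 / (39 + 4.5) = 36/43.5 ≈ 0.828.

β̂_MAP = 0.828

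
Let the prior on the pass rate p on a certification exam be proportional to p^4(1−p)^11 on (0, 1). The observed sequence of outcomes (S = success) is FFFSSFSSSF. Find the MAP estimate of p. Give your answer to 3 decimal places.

p̂_MAP = 0.360

The prior density ∝ p^4(1−p)^11 is the kernel of Beta(5, 12).
Data: 5 successes in 10 trials (from the sequence). The binomial likelihood contributes p^5(1−p)^5, so the posterior is Beta(5+5, 12+5) = Beta(10, 17).
For Beta(a, b) with a, b > 1 the mode is (a−1)/(a+b−2) = 9/25 ≈ 0.360.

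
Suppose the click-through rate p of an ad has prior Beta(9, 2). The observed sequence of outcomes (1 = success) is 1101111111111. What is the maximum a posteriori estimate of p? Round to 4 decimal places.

Prior: Beta(9, 2).
Data: 12 successes in 13 trials (from the sequence). The binomial likelihood contributes p^12(1−p)^1, so the posterior is Beta(9+12, 2+1) = Beta(21, 3).
For Beta(a, b) with a, b > 1 the mode is (a−1)/(a+b−2) = 20/22 ≈ 0.9091.

p̂_MAP = 0.9091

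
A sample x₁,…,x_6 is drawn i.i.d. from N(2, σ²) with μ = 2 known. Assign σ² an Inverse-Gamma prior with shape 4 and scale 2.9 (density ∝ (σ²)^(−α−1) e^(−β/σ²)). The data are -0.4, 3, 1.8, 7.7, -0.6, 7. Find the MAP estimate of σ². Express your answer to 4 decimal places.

σ̂²_MAP = 4.8031

Sum of squared deviations about the known mean: SS = (-0.4−2)² + (3−2)² + (1.8−2)² + (7.7−2)² + (-0.6−2)² + (7−2)² = 71.05.
The Normal likelihood contributes (σ²)^(−n/2) exp(−SS/(2σ²)), so the posterior is Inverse-Gamma(α + n/2, β + SS/2) = Inverse-Gamma(7, 38.425).
The mode of Inverse-Gamma(a, b) is b/(a+1) = 38.425/8 ≈ 4.8031.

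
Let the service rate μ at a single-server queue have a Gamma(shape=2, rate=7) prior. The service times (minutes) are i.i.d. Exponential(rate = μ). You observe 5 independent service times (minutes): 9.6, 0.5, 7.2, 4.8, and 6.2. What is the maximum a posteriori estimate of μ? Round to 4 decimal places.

The Exponential(rate=μ) likelihood is ∝ μ^n e^(−μΣtᵢ). Here n = 5 and Σtᵢ = 9.6 + 0.5 + 7.2 + 4.8 + 6.2 = 28.3.
Posterior ∝ μe^(−7μ) · μ^5e^(−28.3μ) = μ^6e^(−35.3μ), i.e. Gamma(7, 35.3).
Mode = (a−1)/b = 6/35.3 ≈ 0.1700.

μ̂_MAP = 0.1700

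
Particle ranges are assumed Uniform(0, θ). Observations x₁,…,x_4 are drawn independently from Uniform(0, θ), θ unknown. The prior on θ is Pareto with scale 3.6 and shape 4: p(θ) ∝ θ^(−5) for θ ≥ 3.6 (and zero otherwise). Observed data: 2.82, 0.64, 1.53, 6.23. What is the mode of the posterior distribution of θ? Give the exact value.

The Uniform(0, θ) likelihood is θ^(−n) for θ ≥ max(xᵢ), zero otherwise. Here max(xᵢ) = 6.23.
Posterior ∝ θ^(−5) · θ^(−4) = θ^(−9) on θ ≥ max(3.6, 6.23) = 6.23.
This density is strictly decreasing in θ, so the posterior mode lies at the lower boundary of the support.

θ̂_MAP = 6.23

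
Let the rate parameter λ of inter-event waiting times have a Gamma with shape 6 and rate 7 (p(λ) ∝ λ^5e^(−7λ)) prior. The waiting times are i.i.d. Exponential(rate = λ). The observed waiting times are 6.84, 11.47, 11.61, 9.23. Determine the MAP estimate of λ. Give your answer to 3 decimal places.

λ̂_MAP = 0.195

The Exponential(rate=λ) likelihood is ∝ λ^n e^(−λΣtᵢ). Here n = 4 and Σtᵢ = 6.84 + 11.47 + 11.61 + 9.23 = 39.15.
Posterior ∝ λ^5e^(−7λ) · λ^4e^(−39.15λ) = λ^9e^(−46.15λ), i.e. Gamma(10, 46.15).
Mode = (a−1)/b = 9/46.15 ≈ 0.195.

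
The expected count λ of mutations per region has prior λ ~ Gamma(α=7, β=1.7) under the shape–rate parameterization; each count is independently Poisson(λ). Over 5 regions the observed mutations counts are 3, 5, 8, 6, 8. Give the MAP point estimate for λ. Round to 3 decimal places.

Σxᵢ = 3+5+8+6+8 = 30, with n = 5.
Posterior ∝ λ^6e^(−1.7λ) · λ^30e^(−5λ) = λ^36e^(−6.7λ), i.e. Gamma(shape=37, rate=6.7).
The mode of a Gamma(a, b) with a ≥ 1 (shape–rate) is (a−1)/b = 36/6.7 ≈ 5.373.

λ̂_MAP = 5.373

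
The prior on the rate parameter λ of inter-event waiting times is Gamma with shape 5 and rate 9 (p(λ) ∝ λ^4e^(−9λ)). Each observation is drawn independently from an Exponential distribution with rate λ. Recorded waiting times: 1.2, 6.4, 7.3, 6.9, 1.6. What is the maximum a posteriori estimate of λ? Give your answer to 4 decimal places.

λ̂_MAP = 0.2778

The Exponential(rate=λ) likelihood is ∝ λ^n e^(−λΣtᵢ). Here n = 5 and Σtᵢ = 1.2 + 6.4 + 7.3 + 6.9 + 1.6 = 23.4.
Posterior ∝ λ^4e^(−9λ) · λ^5e^(−23.4λ) = λ^9e^(−32.4λ), i.e. Gamma(10, 32.4).
Mode = (a−1)/b = 9/32.4 ≈ 0.2778.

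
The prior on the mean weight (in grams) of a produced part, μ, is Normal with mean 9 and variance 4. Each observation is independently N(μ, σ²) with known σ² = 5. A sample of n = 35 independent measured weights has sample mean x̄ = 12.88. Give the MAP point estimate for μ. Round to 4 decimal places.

n = 35, x̄ = 12.88.
For a Normal prior and Normal likelihood with known variance, the posterior is Normal; its mode equals its mean, the precision-weighted average.
Prior precision 1/σ₀² = 1/4 = 0.25; data precision n/σ² = 35/5 = 7.
μ̂ = (0.25·9 + 7·12.88) / (0.25 + 7) = 92.41/7.25 = 9241/725 ≈ 12.7462.

μ̂_MAP = 12.7462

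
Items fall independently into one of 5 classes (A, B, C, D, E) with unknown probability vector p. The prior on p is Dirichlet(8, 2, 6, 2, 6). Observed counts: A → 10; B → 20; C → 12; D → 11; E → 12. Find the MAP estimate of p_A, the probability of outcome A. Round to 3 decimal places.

MAP estimate of p_A = 0.202

The posterior is Dirichlet(αᵢ + nᵢ) = Dirichlet(18, 22, 18, 13, 18).
For a Dirichlet(a₁,…,a_K) with all aᵢ > 1, the mode has j-th component (aⱼ − 1)/(Σaᵢ − K).
Here Σaᵢ = 89 and K = 5, so p_A = (18 − 1)/(89 − 5) = 17/84 ≈ 0.202.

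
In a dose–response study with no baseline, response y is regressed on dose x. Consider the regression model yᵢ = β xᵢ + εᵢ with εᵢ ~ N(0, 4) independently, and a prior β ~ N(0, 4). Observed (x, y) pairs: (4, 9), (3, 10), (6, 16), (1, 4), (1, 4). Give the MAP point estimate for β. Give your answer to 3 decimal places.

β̂_MAP = 2.656

log p(β | y) = −Σ(yᵢ − βxᵢ)²/(2·4) − β²/(2·4) + const.
Setting the derivative to zero: Σxᵢ(yᵢ − βxᵢ)/4 − β/4 = 0, so β = Σxᵢyᵢ / (Σxᵢ² + σ²/τ²).
Σxᵢyᵢ = 4·9 + 3·10 + 6·16 + 1·4 + 1·4 = 170; Σxᵢ² = 63; σ²/τ² = 1.
β̂_MAP = 170 / (63 + 1) = 170/64 ≈ 2.656.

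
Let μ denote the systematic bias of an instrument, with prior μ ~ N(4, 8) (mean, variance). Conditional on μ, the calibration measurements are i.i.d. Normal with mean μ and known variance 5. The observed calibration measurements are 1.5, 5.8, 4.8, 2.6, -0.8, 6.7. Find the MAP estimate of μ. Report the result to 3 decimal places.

μ̂_MAP = 3.487

n = 6; x̄ = (1.5 + 5.8 + 4.8 + 2.6 + (-0.8) + 6.7)/6 = 20.6/6 = 103/30 ≈ 3.4333.
For a Normal prior and Normal likelihood with known variance, the posterior is Normal; its mode equals its mean, the precision-weighted average.
Prior precision 1/σ₀² = 1/8 = 0.125; data precision n/σ² = 6/5 = 1.2.
μ̂ = (0.125·4 + 1.2·(103/30)) / (0.125 + 1.2) = 4.62/1.325 = 924/265 ≈ 3.487.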